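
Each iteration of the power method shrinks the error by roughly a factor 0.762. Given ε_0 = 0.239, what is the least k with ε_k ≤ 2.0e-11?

After k steps, ε_k ≈ 0.239·0.762^k.
Need 0.762^k ≤ 2.0e-11/0.239 = 8.3682e-11.
k ≥ ln(8.3682e-11)/ln(0.762) = -23.2040/-0.27181 = 85.368.
Smallest integer k = 86.

86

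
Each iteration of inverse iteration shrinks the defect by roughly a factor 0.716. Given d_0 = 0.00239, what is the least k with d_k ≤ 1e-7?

After k steps, d_k ≈ 0.00239·0.716^k.
Need 0.716^k ≤ 1e-7/0.00239 = 4.1841e-05.
k ≥ ln(4.1841e-05)/ln(0.716) = -10.0816/-0.33408 = 30.177.
Smallest integer k = 31.

31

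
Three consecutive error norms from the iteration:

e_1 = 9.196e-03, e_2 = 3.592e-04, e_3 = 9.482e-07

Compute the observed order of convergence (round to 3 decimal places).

1.831

p ≈ ln(e_3/e_2) / ln(e_2/e_1)
  = ln(9.482e-07/3.592e-04) / ln(3.592e-04/9.196e-03)
  = ln(0.00263976) / ln(0.0390605)
  = -5.937067 / -3.242644 ≈ 1.830934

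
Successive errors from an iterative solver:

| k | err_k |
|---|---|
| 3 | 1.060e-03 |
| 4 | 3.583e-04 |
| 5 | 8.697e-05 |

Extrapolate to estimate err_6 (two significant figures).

First estimate the order: p ≈ ln(err_5/err_4) / ln(err_4/err_3) = ln(8.697e-05/3.583e-04)/ln(3.583e-04/1.060e-03) = ln(0.24273)/ln(0.338019) ≈ 1.3053.
Then err_6 ≈ err_5·(err_5/err_4)^p = 8.697e-05·(0.24273)^1.3053 = 8.697e-05·0.157544 ≈ 1.37e-05.

1.4e-5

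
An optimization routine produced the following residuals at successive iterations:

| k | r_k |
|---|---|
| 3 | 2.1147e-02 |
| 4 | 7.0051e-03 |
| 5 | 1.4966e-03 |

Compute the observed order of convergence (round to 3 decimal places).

p ≈ ln(r_5/r_4) / ln(r_4/r_3)
  = ln(1.4966e-03/7.0051e-03) / ln(7.0051e-03/2.1147e-02)
  = ln(0.213644) / ln(0.331257)
  = -1.543444 / -1.104861 ≈ 1.396958

1.397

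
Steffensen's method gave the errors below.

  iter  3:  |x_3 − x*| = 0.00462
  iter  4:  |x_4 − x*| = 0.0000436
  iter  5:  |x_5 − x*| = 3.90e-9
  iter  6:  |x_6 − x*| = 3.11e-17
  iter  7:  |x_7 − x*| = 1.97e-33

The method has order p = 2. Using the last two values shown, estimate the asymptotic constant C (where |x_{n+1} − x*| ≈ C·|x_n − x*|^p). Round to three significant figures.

C ≈ |x_7 − x*| / |x_6 − x*|^2
  = 1.97e-33 / (3.11e-17)^2
  = 1.97e-33 / 9.6721e-34 ≈ 2.0368

2.04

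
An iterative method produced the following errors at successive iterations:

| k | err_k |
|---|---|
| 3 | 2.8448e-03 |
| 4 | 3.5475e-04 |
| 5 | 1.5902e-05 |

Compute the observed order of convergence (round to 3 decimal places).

p ≈ ln(err_5/err_4) / ln(err_4/err_3)
  = ln(1.5902e-05/3.5475e-04) / ln(3.5475e-04/2.8448e-03)
  = ln(0.0448259) / ln(0.124701)
  = -3.104969 / -2.081836 ≈ 1.491457

1.491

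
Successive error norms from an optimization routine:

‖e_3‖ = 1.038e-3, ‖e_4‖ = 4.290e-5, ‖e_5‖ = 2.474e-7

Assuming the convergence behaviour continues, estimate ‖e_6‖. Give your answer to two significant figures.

5.9e-11

First estimate the order: p ≈ ln(‖e_5‖/‖e_4‖) / ln(‖e_4‖/‖e_3‖) = ln(2.474e-7/4.290e-5)/ln(4.290e-5/1.038e-3) = ln(0.0057669)/ln(0.0413295) ≈ 1.6181.
Then ‖e_6‖ ≈ ‖e_5‖·(‖e_5‖/‖e_4‖)^p = 2.474e-7·(0.0057669)^1.6181 = 2.474e-7·0.000238221 ≈ 5.894e-11.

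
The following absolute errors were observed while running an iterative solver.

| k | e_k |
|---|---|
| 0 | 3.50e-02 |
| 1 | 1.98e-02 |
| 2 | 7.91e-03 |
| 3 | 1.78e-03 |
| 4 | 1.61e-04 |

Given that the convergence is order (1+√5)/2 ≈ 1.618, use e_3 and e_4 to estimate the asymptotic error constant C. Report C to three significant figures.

4.53

C ≈ e_4 / e_3^1.618
  = 1.61e-04 / (1.78e-03)^1.618
  = 1.61e-04 / 3.55778e-05 ≈ 4.5253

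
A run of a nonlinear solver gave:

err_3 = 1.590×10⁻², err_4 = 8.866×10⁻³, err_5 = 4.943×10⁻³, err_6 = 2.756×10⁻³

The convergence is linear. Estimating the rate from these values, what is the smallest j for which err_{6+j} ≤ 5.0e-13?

Rate ρ ≈ err_6/err_5 = 2.756×10⁻³/4.943×10⁻³ = 0.5576.
After j more steps, err_{6+j} ≈ 2.756×10⁻³·ρ^j; need ρ^j ≤ 5.0e-13/2.756×10⁻³ = 1.81422e-10.
j ≥ ln(1.81422e-10)/ln(0.5576) = -22.4302/-0.58411 = 38.401.
So 39 more iterations are needed.

39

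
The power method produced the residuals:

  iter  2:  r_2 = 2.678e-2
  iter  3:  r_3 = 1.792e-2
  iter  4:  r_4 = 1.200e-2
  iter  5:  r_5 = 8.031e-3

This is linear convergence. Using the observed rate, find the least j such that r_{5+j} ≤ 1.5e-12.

Rate ρ ≈ r_5/r_4 = 8.031e-3/1.200e-2 = 0.6693.
After j more steps, r_{5+j} ≈ 8.031e-3·ρ^j; need ρ^j ≤ 1.5e-12/8.031e-3 = 1.86776e-10.
j ≥ ln(1.86776e-10)/ln(0.6693) = -22.4011/-0.40152 = 55.791.
So 56 more iterations are needed.

56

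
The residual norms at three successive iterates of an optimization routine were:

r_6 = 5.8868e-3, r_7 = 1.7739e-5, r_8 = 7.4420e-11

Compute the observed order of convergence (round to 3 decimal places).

2.133

p ≈ ln(r_8/r_7) / ln(r_7/r_6)
  = ln(7.4420e-11/1.7739e-5) / ln(1.7739e-5/5.8868e-3)
  = ln(4.19528e-06) / ln(0.00301335)
  = -12.381550 / -5.804703 ≈ 2.133020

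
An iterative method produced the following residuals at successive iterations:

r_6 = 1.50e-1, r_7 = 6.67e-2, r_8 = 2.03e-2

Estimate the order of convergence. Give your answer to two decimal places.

1.47

p ≈ ln(r_8/r_7) / ln(r_7/r_6)
  = ln(2.03e-2/6.67e-2) / ln(6.67e-2/1.50e-1)
  = ln(0.304348) / ln(0.444667)
  = -1.18958 / -0.81043 ≈ 1.46784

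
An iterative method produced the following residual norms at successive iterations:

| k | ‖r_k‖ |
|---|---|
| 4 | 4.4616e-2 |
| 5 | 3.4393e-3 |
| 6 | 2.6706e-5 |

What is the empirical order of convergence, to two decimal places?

p ≈ ln(‖r_6‖/‖r_5‖) / ln(‖r_5‖/‖r_4‖)
  = ln(2.6706e-5/3.4393e-3) / ln(3.4393e-3/4.4616e-2)
  = ln(0.00776495) / ln(0.0770867)
  = -4.85814 / -2.56282 ≈ 1.89562

1.90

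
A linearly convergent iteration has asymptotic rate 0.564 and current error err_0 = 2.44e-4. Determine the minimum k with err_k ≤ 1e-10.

After k steps, err_k ≈ 2.44e-4·0.564^k.
Need 0.564^k ≤ 1e-10/2.44e-4 = 4.09836e-07.
k ≥ ln(4.09836e-07)/ln(0.564) = -14.7075/-0.57270 = 25.681.
Smallest integer k = 26.

26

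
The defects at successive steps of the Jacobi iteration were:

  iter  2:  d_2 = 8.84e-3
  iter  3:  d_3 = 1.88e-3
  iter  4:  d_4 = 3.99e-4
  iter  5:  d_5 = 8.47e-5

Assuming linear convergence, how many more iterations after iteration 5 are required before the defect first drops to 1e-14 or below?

Rate ρ ≈ d_5/d_4 = 8.47e-5/3.99e-4 = 0.2123.
After j more steps, d_{5+j} ≈ 8.47e-5·ρ^j; need ρ^j ≤ 1e-14/8.47e-5 = 1.18064e-10.
j ≥ ln(1.18064e-10)/ln(0.2123) = -22.8598/-1.54975 = 14.751.
So 15 more iterations are needed.

15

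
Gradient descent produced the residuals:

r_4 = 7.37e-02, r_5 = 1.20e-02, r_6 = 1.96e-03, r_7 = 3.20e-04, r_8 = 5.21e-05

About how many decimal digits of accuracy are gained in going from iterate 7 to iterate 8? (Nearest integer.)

1

Digits gained ≈ log₁₀(r_7/r_8) = log₁₀(3.20e-04/5.21e-05) = log₁₀(6.14203) ≈ 0.788.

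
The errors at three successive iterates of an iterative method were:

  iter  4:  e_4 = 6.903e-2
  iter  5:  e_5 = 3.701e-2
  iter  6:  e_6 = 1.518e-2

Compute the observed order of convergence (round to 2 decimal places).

1.43

p ≈ ln(e_6/e_5) / ln(e_5/e_4)
  = ln(1.518e-2/3.701e-2) / ln(3.701e-2/6.903e-2)
  = ln(0.410159) / ln(0.536144)
  = -0.89121 / -0.62335 ≈ 1.42971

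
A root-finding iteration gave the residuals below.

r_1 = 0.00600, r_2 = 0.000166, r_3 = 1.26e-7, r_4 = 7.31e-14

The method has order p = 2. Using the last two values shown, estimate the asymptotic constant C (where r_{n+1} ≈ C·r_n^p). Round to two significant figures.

C ≈ r_4 / r_3^2
  = 7.31e-14 / (1.26e-7)^2
  = 7.31e-14 / 1.5876e-14 ≈ 4.6044

4.6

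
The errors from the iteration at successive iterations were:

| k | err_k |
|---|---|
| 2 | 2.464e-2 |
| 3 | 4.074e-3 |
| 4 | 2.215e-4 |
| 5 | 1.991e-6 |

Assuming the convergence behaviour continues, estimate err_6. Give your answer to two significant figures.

9.7e-10

First estimate the order: p ≈ ln(err_5/err_4) / ln(err_4/err_3) = ln(1.991e-6/2.215e-4)/ln(2.215e-4/4.074e-3) = ln(0.00898871)/ln(0.0543692) ≈ 1.6181.
Then err_6 ≈ err_5·(err_5/err_4)^p = 1.991e-6·(0.00898871)^1.6181 = 1.991e-6·0.000488515 ≈ 9.726e-10.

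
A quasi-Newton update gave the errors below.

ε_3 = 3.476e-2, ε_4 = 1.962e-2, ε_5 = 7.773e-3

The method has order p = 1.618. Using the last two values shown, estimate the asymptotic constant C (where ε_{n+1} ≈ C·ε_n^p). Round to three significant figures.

4.50

C ≈ ε_5 / ε_4^1.618
  = 7.773e-3 / (1.962e-2)^1.618
  = 7.773e-3 / 0.00172817 ≈ 4.4978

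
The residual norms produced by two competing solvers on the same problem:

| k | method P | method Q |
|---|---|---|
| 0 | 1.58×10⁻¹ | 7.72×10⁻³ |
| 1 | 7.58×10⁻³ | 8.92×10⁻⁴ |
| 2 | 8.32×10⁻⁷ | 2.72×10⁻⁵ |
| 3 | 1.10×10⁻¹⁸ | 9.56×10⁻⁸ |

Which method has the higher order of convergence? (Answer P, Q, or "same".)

P

Method P: p ≈ ln(1.10×10⁻¹⁸/8.32×10⁻⁷)/ln(8.32×10⁻⁷/7.58×10⁻³) ≈ 3.00.
Method Q: p ≈ ln(9.56×10⁻⁸/2.72×10⁻⁵)/ln(2.72×10⁻⁵/8.92×10⁻⁴) ≈ 1.62.
Method P has the higher order (≈3.0 vs ≈1.6).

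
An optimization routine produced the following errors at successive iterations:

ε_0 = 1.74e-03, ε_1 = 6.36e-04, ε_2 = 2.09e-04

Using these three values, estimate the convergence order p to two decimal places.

p ≈ ln(ε_2/ε_1) / ln(ε_1/ε_0)
  = ln(2.09e-04/6.36e-04) / ln(6.36e-04/1.74e-03)
  = ln(0.328616) / ln(0.365517)
  = -1.11287 / -1.00644 ≈ 1.10575

1.11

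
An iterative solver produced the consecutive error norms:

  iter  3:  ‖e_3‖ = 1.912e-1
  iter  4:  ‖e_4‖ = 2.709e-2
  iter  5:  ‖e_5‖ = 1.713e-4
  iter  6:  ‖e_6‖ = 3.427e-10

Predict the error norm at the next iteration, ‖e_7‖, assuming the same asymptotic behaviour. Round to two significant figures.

5.8e-25

First estimate the order: p ≈ ln(‖e_6‖/‖e_5‖) / ln(‖e_5‖/‖e_4‖) = ln(3.427e-10/1.713e-4)/ln(1.713e-4/2.709e-2) = ln(2.00058e-06)/ln(0.00632337) ≈ 2.5915.
Then ‖e_7‖ ≈ ‖e_6‖·(‖e_6‖/‖e_5‖)^p = 3.427e-10·(2.00058e-06)^2.5915 = 3.427e-10·1.70391e-15 ≈ 5.839e-25.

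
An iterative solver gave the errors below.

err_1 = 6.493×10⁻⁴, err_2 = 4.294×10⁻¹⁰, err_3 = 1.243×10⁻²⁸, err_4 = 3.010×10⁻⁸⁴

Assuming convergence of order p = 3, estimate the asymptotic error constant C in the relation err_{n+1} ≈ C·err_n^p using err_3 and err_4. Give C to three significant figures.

1.57

C ≈ err_4 / err_3^3
  = 3.010×10⁻⁸⁴ / (1.243×10⁻²⁸)^3
  = 3.010×10⁻⁸⁴ / 1.9205e-84 ≈ 1.5673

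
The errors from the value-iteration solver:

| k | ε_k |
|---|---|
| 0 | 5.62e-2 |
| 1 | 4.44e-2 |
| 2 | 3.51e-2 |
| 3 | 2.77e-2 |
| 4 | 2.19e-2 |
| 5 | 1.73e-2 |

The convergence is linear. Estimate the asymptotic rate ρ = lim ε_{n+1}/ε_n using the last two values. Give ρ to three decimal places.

0.790

ρ ≈ ε_5/ε_4 = 1.73e-2/2.19e-2 = 0.78995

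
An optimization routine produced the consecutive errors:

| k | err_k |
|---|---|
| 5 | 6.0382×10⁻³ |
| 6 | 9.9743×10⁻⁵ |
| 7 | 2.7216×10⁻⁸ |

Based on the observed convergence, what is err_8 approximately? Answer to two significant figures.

2.0e-15

First estimate the order: p ≈ ln(err_7/err_6) / ln(err_6/err_5) = ln(2.7216×10⁻⁸/9.9743×10⁻⁵)/ln(9.9743×10⁻⁵/6.0382×10⁻³) = ln(0.000272861)/ln(0.0165187) ≈ 2.0000.
Then err_8 ≈ err_7·(err_7/err_6)^p = 2.7216×10⁻⁸·(0.000272861)^2.0000 = 2.7216×10⁻⁸·7.44531e-08 ≈ 2.026e-15.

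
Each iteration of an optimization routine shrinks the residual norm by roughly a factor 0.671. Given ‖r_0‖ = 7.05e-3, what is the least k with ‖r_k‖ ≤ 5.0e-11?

48

After k steps, ‖r_k‖ ≈ 7.05e-3·0.671^k.
Need 0.671^k ≤ 5.0e-11/7.05e-3 = 7.0922e-09.
k ≥ ln(7.0922e-09)/ln(0.671) = -18.7643/-0.39899 = 47.029.
Smallest integer k = 48.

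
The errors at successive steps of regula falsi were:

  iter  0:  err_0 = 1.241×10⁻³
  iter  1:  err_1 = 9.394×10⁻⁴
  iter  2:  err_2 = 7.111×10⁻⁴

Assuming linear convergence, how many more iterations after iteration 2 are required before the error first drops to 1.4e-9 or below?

Rate ρ ≈ err_2/err_1 = 7.111×10⁻⁴/9.394×10⁻⁴ = 0.7570.
After j more steps, err_{2+j} ≈ 7.111×10⁻⁴·ρ^j; need ρ^j ≤ 1.4e-9/7.111×10⁻⁴ = 1.96878e-06.
j ≥ ln(1.96878e-06)/ln(0.7570) = -13.1381/-0.27839 = 47.193.
So 48 more iterations are needed.

48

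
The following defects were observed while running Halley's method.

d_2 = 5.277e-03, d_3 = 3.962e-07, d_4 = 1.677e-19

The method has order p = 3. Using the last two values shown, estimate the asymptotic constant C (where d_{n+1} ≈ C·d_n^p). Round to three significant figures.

C ≈ d_4 / d_3^3
  = 1.677e-19 / (3.962e-07)^3
  = 1.677e-19 / 6.21933e-20 ≈ 2.6964

2.70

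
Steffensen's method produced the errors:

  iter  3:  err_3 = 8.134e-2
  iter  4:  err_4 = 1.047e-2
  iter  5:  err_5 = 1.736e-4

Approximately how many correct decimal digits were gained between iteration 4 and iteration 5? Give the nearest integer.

2

Digits gained ≈ log₁₀(err_4/err_5) = log₁₀(1.047e-2/1.736e-4) = log₁₀(60.3111) ≈ 1.780.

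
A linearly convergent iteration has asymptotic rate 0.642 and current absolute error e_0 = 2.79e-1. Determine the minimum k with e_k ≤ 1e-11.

After k steps, e_k ≈ 2.79e-1·0.642^k.
Need 0.642^k ≤ 1e-11/2.79e-1 = 3.58423e-11.
k ≥ ln(3.58423e-11)/ln(0.642) = -24.0519/-0.44317 = 54.272.
Smallest integer k = 55.

55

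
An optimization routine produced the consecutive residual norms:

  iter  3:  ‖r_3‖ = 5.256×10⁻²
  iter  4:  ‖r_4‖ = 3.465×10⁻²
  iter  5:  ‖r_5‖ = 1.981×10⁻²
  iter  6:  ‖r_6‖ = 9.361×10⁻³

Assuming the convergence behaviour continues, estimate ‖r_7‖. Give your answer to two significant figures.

First estimate the order: p ≈ ln(‖r_6‖/‖r_5‖) / ln(‖r_5‖/‖r_4‖) = ln(9.361×10⁻³/1.981×10⁻²)/ln(1.981×10⁻²/3.465×10⁻²) = ln(0.472539)/ln(0.571717) ≈ 1.3408.
Then ‖r_7‖ ≈ ‖r_6‖·(‖r_6‖/‖r_5‖)^p = 9.361×10⁻³·(0.472539)^1.3408 = 9.361×10⁻³·0.366004 ≈ 0.003426.

3.4e-3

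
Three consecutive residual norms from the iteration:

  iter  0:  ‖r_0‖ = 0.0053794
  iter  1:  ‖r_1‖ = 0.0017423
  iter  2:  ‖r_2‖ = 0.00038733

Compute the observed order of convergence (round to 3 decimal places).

p ≈ ln(‖r_2‖/‖r_1‖) / ln(‖r_1‖/‖r_0‖)
  = ln(0.00038733/0.0017423) / ln(0.0017423/0.0053794)
  = ln(0.22231) / ln(0.323884)
  = -1.503682 / -1.127370 ≈ 1.333796

1.334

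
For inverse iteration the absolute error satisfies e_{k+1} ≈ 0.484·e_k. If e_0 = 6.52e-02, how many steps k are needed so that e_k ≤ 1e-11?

After k steps, e_k ≈ 6.52e-02·0.484^k.
Need 0.484^k ≤ 1e-11/6.52e-02 = 1.53374e-10.
k ≥ ln(1.53374e-10)/ln(0.484) = -22.5981/-0.72567 = 31.141.
Smallest integer k = 32.

32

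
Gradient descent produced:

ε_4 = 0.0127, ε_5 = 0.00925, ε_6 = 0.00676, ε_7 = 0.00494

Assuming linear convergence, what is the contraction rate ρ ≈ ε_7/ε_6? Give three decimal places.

0.731

ρ ≈ ε_7/ε_6 = 0.00494/0.00676 = 0.73077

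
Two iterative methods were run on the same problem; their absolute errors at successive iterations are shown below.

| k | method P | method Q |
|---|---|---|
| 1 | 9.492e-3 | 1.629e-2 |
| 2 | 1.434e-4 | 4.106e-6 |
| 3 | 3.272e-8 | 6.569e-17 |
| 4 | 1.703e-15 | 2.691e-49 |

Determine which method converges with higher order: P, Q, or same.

Q

Method P: p ≈ ln(1.703e-15/3.272e-8)/ln(3.272e-8/1.434e-4) ≈ 2.00.
Method Q: p ≈ ln(2.691e-49/6.569e-17)/ln(6.569e-17/4.106e-6) ≈ 3.00.
Method Q has the higher order (≈3.0 vs ≈2.0).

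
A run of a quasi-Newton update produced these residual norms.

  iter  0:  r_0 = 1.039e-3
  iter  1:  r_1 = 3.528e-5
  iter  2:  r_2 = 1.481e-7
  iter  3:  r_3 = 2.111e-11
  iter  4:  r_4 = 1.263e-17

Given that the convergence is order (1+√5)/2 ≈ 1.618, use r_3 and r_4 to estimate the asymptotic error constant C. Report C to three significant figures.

C ≈ r_4 / r_3^1.618
  = 1.263e-17 / (2.111e-11)^1.618
  = 1.263e-17 / 5.33362e-18 ≈ 2.368

2.37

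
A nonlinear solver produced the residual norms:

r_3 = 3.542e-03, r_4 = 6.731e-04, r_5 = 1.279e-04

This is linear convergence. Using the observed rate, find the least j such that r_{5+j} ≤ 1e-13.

Rate ρ ≈ r_5/r_4 = 1.279e-04/6.731e-04 = 0.1900.
After j more steps, r_{5+j} ≈ 1.279e-04·ρ^j; need ρ^j ≤ 1e-13/1.279e-04 = 7.81861e-10.
j ≥ ln(7.81861e-10)/ln(0.1900) = -20.9693/-1.66073 = 12.627.
So 13 more iterations are needed.

13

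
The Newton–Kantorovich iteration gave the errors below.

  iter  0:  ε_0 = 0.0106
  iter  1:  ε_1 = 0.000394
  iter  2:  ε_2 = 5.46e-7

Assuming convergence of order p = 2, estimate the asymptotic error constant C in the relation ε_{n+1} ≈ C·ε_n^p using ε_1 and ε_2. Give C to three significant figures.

C ≈ ε_2 / ε_1^2
  = 5.46e-7 / (0.000394)^2
  = 5.46e-7 / 1.55236e-07 ≈ 3.5172

3.52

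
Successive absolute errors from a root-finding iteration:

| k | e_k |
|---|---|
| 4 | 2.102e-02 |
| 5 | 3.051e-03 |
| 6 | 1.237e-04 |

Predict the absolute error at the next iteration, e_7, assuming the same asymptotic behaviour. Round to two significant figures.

6.0e-7

First estimate the order: p ≈ ln(e_6/e_5) / ln(e_5/e_4) = ln(1.237e-04/3.051e-03)/ln(3.051e-03/2.102e-02) = ln(0.0405441)/ln(0.145147) ≈ 1.6608.
Then e_7 ≈ e_6·(e_6/e_5)^p = 1.237e-04·(0.0405441)^1.6608 = 1.237e-04·0.0048758 ≈ 6.031e-07.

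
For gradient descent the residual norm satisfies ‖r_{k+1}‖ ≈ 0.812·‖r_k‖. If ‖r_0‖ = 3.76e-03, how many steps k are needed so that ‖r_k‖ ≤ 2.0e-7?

48

After k steps, ‖r_k‖ ≈ 3.76e-03·0.812^k.
Need 0.812^k ≤ 2.0e-7/3.76e-03 = 5.31915e-05.
k ≥ ln(5.31915e-05)/ln(0.812) = -9.8416/-0.20825 = 47.259.
Smallest integer k = 48.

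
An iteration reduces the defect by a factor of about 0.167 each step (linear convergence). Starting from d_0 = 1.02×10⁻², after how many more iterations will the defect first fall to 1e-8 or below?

8

After k steps, d_k ≈ 1.02×10⁻²·0.167^k.
Need 0.167^k ≤ 1e-8/1.02×10⁻² = 9.80392e-07.
k ≥ ln(9.80392e-07)/ln(0.167) = -13.8353/-1.78976 = 7.730.
Smallest integer k = 8.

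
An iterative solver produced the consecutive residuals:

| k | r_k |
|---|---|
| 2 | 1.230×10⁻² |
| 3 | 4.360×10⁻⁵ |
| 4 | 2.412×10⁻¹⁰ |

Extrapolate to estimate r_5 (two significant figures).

1.3e-21

First estimate the order: p ≈ ln(r_4/r_3) / ln(r_3/r_2) = ln(2.412×10⁻¹⁰/4.360×10⁻⁵)/ln(4.360×10⁻⁵/1.230×10⁻²) = ln(5.53211e-06)/ln(0.00354472) ≈ 2.1454.
Then r_5 ≈ r_4·(r_4/r_3)^p = 2.412×10⁻¹⁰·(5.53211e-06)^2.1454 = 2.412×10⁻¹⁰·5.26499e-12 ≈ 1.27e-21.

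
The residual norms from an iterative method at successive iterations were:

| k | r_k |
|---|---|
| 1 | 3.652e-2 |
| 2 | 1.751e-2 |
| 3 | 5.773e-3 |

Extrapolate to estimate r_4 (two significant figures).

First estimate the order: p ≈ ln(r_3/r_2) / ln(r_2/r_1) = ln(5.773e-3/1.751e-2)/ln(1.751e-2/3.652e-2) = ln(0.329697)/ln(0.479463) ≈ 1.5095.
Then r_4 ≈ r_3·(r_3/r_2)^p = 5.773e-3·(0.329697)^1.5095 = 5.773e-3·0.187325 ≈ 0.001081.

1.1e-3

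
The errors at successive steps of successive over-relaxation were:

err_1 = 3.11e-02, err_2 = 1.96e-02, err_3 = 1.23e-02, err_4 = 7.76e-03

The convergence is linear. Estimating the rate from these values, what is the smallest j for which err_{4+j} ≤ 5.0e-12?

Rate ρ ≈ err_4/err_3 = 7.76e-03/1.23e-02 = 0.6309.
After j more steps, err_{4+j} ≈ 7.76e-03·ρ^j; need ρ^j ≤ 5.0e-12/7.76e-03 = 6.4433e-10.
j ≥ ln(6.4433e-10)/ln(0.6309) = -21.1628/-0.46061 = 45.945.
So 46 more iterations are needed.

46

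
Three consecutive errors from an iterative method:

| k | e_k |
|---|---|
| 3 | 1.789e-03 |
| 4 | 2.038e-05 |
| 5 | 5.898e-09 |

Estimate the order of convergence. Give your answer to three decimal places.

p ≈ ln(e_5/e_4) / ln(e_4/e_3)
  = ln(5.898e-09/2.038e-05) / ln(2.038e-05/1.789e-03)
  = ln(0.000289401) / ln(0.0113918)
  = -8.147697 / -4.474861 ≈ 1.820771

1.821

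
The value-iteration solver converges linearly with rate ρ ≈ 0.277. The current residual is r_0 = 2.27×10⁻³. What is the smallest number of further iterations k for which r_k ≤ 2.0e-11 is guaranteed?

After k steps, r_k ≈ 2.27×10⁻³·0.277^k.
Need 0.277^k ≤ 2.0e-11/2.27×10⁻³ = 8.81057e-09.
k ≥ ln(8.81057e-09)/ln(0.277) = -18.5473/-1.28374 = 14.448.
Smallest integer k = 15.

15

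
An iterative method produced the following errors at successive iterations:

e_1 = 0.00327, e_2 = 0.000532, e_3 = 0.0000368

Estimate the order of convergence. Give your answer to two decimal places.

1.47

p ≈ ln(e_3/e_2) / ln(e_2/e_1)
  = ln(0.0000368/0.000532) / ln(0.000532/0.00327)
  = ln(0.0691729) / ln(0.162691)
  = -2.67115 / -1.81590 ≈ 1.47098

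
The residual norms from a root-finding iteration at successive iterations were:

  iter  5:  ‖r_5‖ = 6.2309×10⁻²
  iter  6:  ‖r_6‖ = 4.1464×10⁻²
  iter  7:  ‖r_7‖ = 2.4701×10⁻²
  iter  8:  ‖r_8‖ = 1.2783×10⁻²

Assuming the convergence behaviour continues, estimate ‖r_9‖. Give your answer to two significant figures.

5.5e-3

First estimate the order: p ≈ ln(‖r_8‖/‖r_7‖) / ln(‖r_7‖/‖r_6‖) = ln(1.2783×10⁻²/2.4701×10⁻²)/ln(2.4701×10⁻²/4.1464×10⁻²) = ln(0.517509)/ln(0.595722) ≈ 1.2717.
Then ‖r_9‖ ≈ ‖r_8‖·(‖r_8‖/‖r_7‖)^p = 1.2783×10⁻²·(0.517509)^1.2717 = 1.2783×10⁻²·0.432702 ≈ 0.005531.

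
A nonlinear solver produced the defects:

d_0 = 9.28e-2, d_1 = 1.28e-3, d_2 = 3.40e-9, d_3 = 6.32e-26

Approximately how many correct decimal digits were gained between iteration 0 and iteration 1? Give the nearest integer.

Digits gained ≈ log₁₀(d_0/d_1) = log₁₀(9.28e-2/1.28e-3) = log₁₀(72.5) ≈ 1.860.

2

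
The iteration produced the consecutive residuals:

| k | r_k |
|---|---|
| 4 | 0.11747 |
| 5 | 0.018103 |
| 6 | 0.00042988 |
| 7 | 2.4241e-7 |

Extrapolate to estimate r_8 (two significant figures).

7.7e-14

First estimate the order: p ≈ ln(r_7/r_6) / ln(r_6/r_5) = ln(2.4241e-7/0.00042988)/ln(0.00042988/0.018103) = ln(0.000563902)/ln(0.0237463) ≈ 2.0000.
Then r_8 ≈ r_7·(r_7/r_6)^p = 2.4241e-7·(0.000563902)^2.0000 = 2.4241e-7·3.17985e-07 ≈ 7.708e-14.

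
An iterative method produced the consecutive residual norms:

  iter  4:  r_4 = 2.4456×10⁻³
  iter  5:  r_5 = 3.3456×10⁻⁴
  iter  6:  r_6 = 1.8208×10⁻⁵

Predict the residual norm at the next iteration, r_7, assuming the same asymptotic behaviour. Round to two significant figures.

2.6e-7

First estimate the order: p ≈ ln(r_6/r_5) / ln(r_5/r_4) = ln(1.8208×10⁻⁵/3.3456×10⁻⁴)/ln(3.3456×10⁻⁴/2.4456×10⁻³) = ln(0.0544237)/ln(0.136801) ≈ 1.4634.
Then r_7 ≈ r_6·(r_6/r_5)^p = 1.8208×10⁻⁵·(0.0544237)^1.4634 = 1.8208×10⁻⁵·0.0141238 ≈ 2.572e-07.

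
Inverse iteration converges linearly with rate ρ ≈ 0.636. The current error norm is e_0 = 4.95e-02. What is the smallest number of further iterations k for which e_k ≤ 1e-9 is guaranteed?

After k steps, e_k ≈ 4.95e-02·0.636^k.
Need 0.636^k ≤ 1e-9/4.95e-02 = 2.0202e-08.
k ≥ ln(2.0202e-08)/ln(0.636) = -17.7175/-0.45256 = 39.150.
Smallest integer k = 40.

40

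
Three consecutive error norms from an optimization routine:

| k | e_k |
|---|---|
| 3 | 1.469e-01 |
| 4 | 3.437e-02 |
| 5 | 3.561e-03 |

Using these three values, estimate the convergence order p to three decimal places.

p ≈ ln(e_5/e_4) / ln(e_4/e_3)
  = ln(3.561e-03/3.437e-02) / ln(3.437e-02/1.469e-01)
  = ln(0.103608) / ln(0.233969)
  = -2.267141 / -1.452567 ≈ 1.560782

1.561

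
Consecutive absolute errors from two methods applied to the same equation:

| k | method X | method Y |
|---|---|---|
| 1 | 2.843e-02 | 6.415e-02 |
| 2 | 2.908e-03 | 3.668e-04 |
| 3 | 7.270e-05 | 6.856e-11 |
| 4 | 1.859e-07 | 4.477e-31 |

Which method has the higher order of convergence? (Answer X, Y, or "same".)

Method X: p ≈ ln(1.859e-07/7.270e-05)/ln(7.270e-05/2.908e-03) ≈ 1.62.
Method Y: p ≈ ln(4.477e-31/6.856e-11)/ln(6.856e-11/3.668e-04) ≈ 3.00.
Method Y has the higher order (≈3.0 vs ≈1.6).

Y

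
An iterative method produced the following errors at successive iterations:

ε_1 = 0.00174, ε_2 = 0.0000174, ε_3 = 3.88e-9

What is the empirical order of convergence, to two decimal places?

p ≈ ln(ε_3/ε_2) / ln(ε_2/ε_1)
  = ln(3.88e-9/0.0000174) / ln(0.0000174/0.00174)
  = ln(0.000222989) / ln(0.01)
  = -8.40839 / -4.60517 ≈ 1.82586

1.83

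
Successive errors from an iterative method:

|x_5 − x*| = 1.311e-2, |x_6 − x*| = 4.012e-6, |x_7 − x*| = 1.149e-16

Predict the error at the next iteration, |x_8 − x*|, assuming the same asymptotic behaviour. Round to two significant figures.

First estimate the order: p ≈ ln(|x_7 − x*|/|x_6 − x*|) / ln(|x_6 − x*|/|x_5 − x*|) = ln(1.149e-16/4.012e-6)/ln(4.012e-6/1.311e-2) = ln(2.86391e-11)/ln(0.000306026) ≈ 3.0001.
Then |x_8 − x*| ≈ |x_7 − x*|·(|x_7 − x*|/|x_6 − x*|)^p = 1.149e-16·(2.86391e-11)^3.0001 = 1.149e-16·2.34328e-32 ≈ 2.692e-48.

2.7e-48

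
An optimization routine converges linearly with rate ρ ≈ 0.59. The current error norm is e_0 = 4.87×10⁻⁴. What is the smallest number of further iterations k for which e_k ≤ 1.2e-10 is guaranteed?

29

After k steps, e_k ≈ 4.87×10⁻⁴·0.59^k.
Need 0.59^k ≤ 1.2e-10/4.87×10⁻⁴ = 2.46407e-07.
k ≥ ln(2.46407e-07)/ln(0.59) = -15.2163/-0.52763 = 28.839.
Smallest integer k = 29.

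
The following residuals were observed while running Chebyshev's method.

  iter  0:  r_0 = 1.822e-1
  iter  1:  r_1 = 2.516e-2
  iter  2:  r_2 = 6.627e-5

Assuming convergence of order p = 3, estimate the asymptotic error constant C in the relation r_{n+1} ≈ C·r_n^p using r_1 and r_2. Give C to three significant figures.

4.16

C ≈ r_2 / r_1^3
  = 6.627e-5 / (2.516e-2)^3
  = 6.627e-5 / 1.59269e-05 ≈ 4.1609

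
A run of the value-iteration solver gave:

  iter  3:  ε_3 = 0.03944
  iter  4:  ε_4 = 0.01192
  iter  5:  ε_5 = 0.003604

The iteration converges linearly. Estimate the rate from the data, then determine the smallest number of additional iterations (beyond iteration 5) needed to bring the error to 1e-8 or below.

Rate ρ ≈ ε_5/ε_4 = 0.003604/0.01192 = 0.3023.
After j more steps, ε_{5+j} ≈ 0.003604·ρ^j; need ρ^j ≤ 1e-8/0.003604 = 2.77469e-06.
j ≥ ln(2.77469e-06)/ln(0.3023) = -12.7950/-1.19634 = 10.695.
So 11 more iterations are needed.

11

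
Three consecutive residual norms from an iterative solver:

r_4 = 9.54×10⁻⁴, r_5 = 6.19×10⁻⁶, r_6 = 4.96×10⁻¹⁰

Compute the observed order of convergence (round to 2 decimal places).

1.87

p ≈ ln(r_6/r_5) / ln(r_5/r_4)
  = ln(4.96×10⁻¹⁰/6.19×10⁻⁶) / ln(6.19×10⁻⁶/9.54×10⁻⁴)
  = ln(8.01292e-05) / ln(0.00648847)
  = -9.43187 / -5.03773 ≈ 1.87225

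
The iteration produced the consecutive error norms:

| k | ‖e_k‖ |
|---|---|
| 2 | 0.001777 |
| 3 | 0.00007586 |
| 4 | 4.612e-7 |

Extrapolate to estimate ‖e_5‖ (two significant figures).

First estimate the order: p ≈ ln(‖e_4‖/‖e_3‖) / ln(‖e_3‖/‖e_2‖) = ln(4.612e-7/0.00007586)/ln(0.00007586/0.001777) = ln(0.00607962)/ln(0.0426899) ≈ 1.6180.
Then ‖e_5‖ ≈ ‖e_4‖·(‖e_4‖/‖e_3‖)^p = 4.612e-7·(0.00607962)^1.6180 = 4.612e-7·0.000259604 ≈ 1.197e-10.

1.2e-10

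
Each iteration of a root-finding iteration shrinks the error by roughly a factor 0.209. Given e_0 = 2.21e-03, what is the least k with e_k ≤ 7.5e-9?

After k steps, e_k ≈ 2.21e-03·0.209^k.
Need 0.209^k ≤ 7.5e-9/2.21e-03 = 3.39367e-06.
k ≥ ln(3.39367e-06)/ln(0.209) = -12.5936/-1.56542 = 8.045.
Smallest integer k = 9.

9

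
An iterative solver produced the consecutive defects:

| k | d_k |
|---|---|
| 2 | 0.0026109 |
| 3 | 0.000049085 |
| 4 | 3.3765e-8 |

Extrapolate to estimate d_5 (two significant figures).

5.4e-14

First estimate the order: p ≈ ln(d_4/d_3) / ln(d_3/d_2) = ln(3.3765e-8/0.000049085)/ln(0.000049085/0.0026109) = ln(0.000687888)/ln(0.0188) ≈ 1.8324.
Then d_5 ≈ d_4·(d_4/d_3)^p = 3.3765e-8·(0.000687888)^1.8324 = 3.3765e-8·1.60349e-06 ≈ 5.414e-14.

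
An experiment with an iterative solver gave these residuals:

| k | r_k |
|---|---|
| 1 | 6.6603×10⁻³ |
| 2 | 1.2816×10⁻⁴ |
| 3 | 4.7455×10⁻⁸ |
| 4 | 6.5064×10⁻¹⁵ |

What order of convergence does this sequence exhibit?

2

Consecutive ratios: r_4/r_3 = 6.5064×10⁻¹⁵/4.7455×10⁻⁸ = 1.37107e-07, r_3/r_2 = 4.7455×10⁻⁸/1.2816×10⁻⁴ = 0.000370279.
p ≈ ln(1.37107e-07)/ln(0.000370279) = -15.8025/-7.9013 ≈ 2.00.
So the convergence is quadratic (order 2).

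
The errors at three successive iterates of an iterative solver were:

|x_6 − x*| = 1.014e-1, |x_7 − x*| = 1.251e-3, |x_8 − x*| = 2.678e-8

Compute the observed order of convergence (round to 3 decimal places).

p ≈ ln(|x_8 − x*|/|x_7 − x*|) / ln(|x_7 − x*|/|x_6 − x*|)
  = ln(2.678e-8/1.251e-3) / ln(1.251e-3/1.014e-1)
  = ln(2.14069e-05) / ln(0.0123373)
  = -10.751797 / -4.395128 ≈ 2.446299

2.446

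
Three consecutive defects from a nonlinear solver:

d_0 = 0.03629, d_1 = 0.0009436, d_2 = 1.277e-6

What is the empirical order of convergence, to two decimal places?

1.81

p ≈ ln(d_2/d_1) / ln(d_1/d_0)
  = ln(1.277e-6/0.0009436) / ln(0.0009436/0.03629)
  = ln(0.00135333) / ln(0.0260017)
  = -6.60519 / -3.64959 ≈ 1.80984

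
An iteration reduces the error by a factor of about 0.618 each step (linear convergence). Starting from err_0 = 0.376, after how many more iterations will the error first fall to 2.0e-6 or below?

26

After k steps, err_k ≈ 0.376·0.618^k.
Need 0.618^k ≤ 2.0e-6/0.376 = 5.31915e-06.
k ≥ ln(5.31915e-06)/ln(0.618) = -12.1442/-0.48127 = 25.234.
Smallest integer k = 26.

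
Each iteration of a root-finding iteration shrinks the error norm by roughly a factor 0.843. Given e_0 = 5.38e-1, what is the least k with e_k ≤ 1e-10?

132

After k steps, e_k ≈ 5.38e-1·0.843^k.
Need 0.843^k ≤ 1e-10/5.38e-1 = 1.85874e-10.
k ≥ ln(1.85874e-10)/ln(0.843) = -22.4060/-0.17079 = 131.190.
Smallest integer k = 132.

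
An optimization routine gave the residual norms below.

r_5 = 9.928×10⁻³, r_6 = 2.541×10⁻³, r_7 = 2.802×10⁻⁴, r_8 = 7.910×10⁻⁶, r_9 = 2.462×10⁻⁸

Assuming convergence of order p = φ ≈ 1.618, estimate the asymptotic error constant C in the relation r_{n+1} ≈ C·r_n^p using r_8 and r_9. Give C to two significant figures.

C ≈ r_9 / r_8^1.618
  = 2.462×10⁻⁸ / (7.910×10⁻⁶)^1.618
  = 2.462×10⁻⁸ / 5.56224e-09 ≈ 4.4263

4.4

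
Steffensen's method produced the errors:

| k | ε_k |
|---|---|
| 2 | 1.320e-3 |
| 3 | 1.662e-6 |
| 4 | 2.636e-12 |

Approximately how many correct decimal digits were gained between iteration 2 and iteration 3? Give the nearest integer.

3

Digits gained ≈ log₁₀(ε_2/ε_3) = log₁₀(1.320e-3/1.662e-6) = log₁₀(794.224) ≈ 2.900.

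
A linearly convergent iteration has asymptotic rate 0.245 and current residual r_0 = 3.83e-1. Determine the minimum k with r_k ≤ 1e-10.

16

After k steps, r_k ≈ 3.83e-1·0.245^k.
Need 0.245^k ≤ 1e-10/3.83e-1 = 2.61097e-10.
k ≥ ln(2.61097e-10)/ln(0.245) = -22.0661/-1.40650 = 15.689.
Smallest integer k = 16.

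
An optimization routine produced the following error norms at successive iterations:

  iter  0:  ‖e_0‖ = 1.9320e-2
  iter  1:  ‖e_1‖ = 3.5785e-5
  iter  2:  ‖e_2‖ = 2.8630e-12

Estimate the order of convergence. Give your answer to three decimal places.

2.597

p ≈ ln(‖e_2‖/‖e_1‖) / ln(‖e_1‖/‖e_0‖)
  = ln(2.8630e-12/3.5785e-5) / ln(3.5785e-5/1.9320e-2)
  = ln(8.00056e-08) / ln(0.00185223)
  = -16.341169 / -6.291365 ≈ 2.597396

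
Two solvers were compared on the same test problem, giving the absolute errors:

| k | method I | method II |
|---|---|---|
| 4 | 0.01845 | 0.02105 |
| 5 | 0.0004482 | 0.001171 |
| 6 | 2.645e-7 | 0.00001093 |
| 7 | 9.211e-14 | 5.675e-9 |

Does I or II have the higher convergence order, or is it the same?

I

Method I: p ≈ ln(9.211e-14/2.645e-7)/ln(2.645e-7/0.0004482) ≈ 2.00.
Method II: p ≈ ln(5.675e-9/0.00001093)/ln(0.00001093/0.001171) ≈ 1.62.
Method I has the higher order (≈2.0 vs ≈1.6).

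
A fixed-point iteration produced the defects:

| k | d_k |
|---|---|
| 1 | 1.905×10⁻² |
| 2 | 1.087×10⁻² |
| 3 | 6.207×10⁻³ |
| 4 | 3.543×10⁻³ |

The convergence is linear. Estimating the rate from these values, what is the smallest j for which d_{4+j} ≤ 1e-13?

44

Rate ρ ≈ d_4/d_3 = 3.543×10⁻³/6.207×10⁻³ = 0.5708.
After j more steps, d_{4+j} ≈ 3.543×10⁻³·ρ^j; need ρ^j ≤ 1e-13/3.543×10⁻³ = 2.82247e-11.
j ≥ ln(2.82247e-11)/ln(0.5708) = -24.2908/-0.56072 = 43.321.
So 44 more iterations are needed.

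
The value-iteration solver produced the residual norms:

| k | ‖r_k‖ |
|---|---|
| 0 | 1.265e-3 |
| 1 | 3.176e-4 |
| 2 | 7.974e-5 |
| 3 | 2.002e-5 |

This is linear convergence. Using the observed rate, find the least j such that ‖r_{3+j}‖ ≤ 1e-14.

Rate ρ ≈ ‖r_3‖/‖r_2‖ = 2.002e-5/7.974e-5 = 0.2511.
After j more steps, ‖r_{3+j}‖ ≈ 2.002e-5·ρ^j; need ρ^j ≤ 1e-14/2.002e-5 = 4.995e-10.
j ≥ ln(4.995e-10)/ln(0.2511) = -21.4174/-1.38190 = 15.499.
So 16 more iterations are needed.

16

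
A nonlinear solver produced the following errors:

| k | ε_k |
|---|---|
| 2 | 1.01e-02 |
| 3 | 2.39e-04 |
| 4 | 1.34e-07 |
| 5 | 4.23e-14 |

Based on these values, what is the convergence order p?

Consecutive ratios: ε_5/ε_4 = 4.23e-14/1.34e-07 = 3.15672e-07, ε_4/ε_3 = 1.34e-07/2.39e-04 = 0.000560669.
p ≈ ln(3.15672e-07)/ln(0.000560669) = -14.9686/-7.4864 ≈ 2.00.
So the convergence is quadratic (order 2).

2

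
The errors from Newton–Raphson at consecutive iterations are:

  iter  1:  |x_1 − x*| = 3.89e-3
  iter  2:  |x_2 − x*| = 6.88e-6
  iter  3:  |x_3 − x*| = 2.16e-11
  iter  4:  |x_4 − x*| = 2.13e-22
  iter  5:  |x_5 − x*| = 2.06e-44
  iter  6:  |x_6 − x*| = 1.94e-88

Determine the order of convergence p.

Consecutive ratios: |x_6 − x*|/|x_5 − x*| = 1.94e-88/2.06e-44 = 9.41748e-45, |x_5 − x*|/|x_4 − x*| = 2.06e-44/2.13e-22 = 9.67136e-23.
p ≈ ln(9.41748e-45)/ln(9.67136e-23) = -101.3738/-50.6903 ≈ 2.00.
So the convergence is quadratic (order 2).

2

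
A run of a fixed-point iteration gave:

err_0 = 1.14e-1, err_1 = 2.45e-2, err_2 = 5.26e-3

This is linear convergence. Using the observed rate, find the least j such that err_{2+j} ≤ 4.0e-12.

Rate ρ ≈ err_2/err_1 = 5.26e-3/2.45e-2 = 0.2147.
After j more steps, err_{2+j} ≈ 5.26e-3·ρ^j; need ρ^j ≤ 4.0e-12/5.26e-3 = 7.60456e-10.
j ≥ ln(7.60456e-10)/ln(0.2147) = -20.9971/-1.53851 = 13.648.
So 14 more iterations are needed.

14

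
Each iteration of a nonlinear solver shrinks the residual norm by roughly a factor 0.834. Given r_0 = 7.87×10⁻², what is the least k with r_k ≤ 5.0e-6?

54

After k steps, r_k ≈ 7.87×10⁻²·0.834^k.
Need 0.834^k ≤ 5.0e-6/7.87×10⁻² = 6.35324e-05.
k ≥ ln(6.35324e-05)/ln(0.834) = -9.6640/-0.18152 = 53.239.
Smallest integer k = 54.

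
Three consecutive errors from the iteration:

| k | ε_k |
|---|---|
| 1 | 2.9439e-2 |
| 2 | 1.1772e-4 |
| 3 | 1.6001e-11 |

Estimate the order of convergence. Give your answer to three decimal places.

2.863

p ≈ ln(ε_3/ε_2) / ln(ε_2/ε_1)
  = ln(1.6001e-11/1.1772e-4) / ln(1.1772e-4/2.9439e-2)
  = ln(1.35924e-07) / ln(0.00399878)
  = -15.811170 / -5.521766 ≈ 2.863426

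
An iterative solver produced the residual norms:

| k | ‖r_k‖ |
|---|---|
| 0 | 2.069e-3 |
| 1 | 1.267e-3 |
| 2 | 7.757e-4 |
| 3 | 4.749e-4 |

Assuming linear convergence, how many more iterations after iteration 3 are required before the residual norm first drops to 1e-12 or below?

Rate ρ ≈ ‖r_3‖/‖r_2‖ = 4.749e-4/7.757e-4 = 0.6122.
After j more steps, ‖r_{3+j}‖ ≈ 4.749e-4·ρ^j; need ρ^j ≤ 1e-12/4.749e-4 = 2.10571e-09.
j ≥ ln(2.10571e-09)/ln(0.6122) = -19.9786/-0.49070 = 40.714.
So 41 more iterations are needed.

41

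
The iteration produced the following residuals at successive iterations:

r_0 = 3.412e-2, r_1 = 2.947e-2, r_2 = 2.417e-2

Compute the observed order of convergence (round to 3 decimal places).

1.353

p ≈ ln(r_2/r_1) / ln(r_1/r_0)
  = ln(2.417e-2/2.947e-2) / ln(2.947e-2/3.412e-2)
  = ln(0.820156) / ln(0.863716)
  = -0.198261 / -0.146511 ≈ 1.353216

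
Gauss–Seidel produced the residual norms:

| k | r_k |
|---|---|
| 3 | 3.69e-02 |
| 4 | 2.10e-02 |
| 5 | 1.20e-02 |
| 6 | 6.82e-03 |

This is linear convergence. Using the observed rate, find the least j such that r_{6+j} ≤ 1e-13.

45

Rate ρ ≈ r_6/r_5 = 6.82e-03/1.20e-02 = 0.5683.
After j more steps, r_{6+j} ≈ 6.82e-03·ρ^j; need ρ^j ≤ 1e-13/6.82e-03 = 1.46628e-11.
j ≥ ln(1.46628e-11)/ln(0.5683) = -24.9457/-0.56511 = 44.143.
So 45 more iterations are needed.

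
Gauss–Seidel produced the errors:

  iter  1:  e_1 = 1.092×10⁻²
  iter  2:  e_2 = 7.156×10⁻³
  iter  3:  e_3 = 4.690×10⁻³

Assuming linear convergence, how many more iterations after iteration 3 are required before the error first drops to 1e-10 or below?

42

Rate ρ ≈ e_3/e_2 = 4.690×10⁻³/7.156×10⁻³ = 0.6554.
After j more steps, e_{3+j} ≈ 4.690×10⁻³·ρ^j; need ρ^j ≤ 1e-10/4.690×10⁻³ = 2.1322e-08.
j ≥ ln(2.1322e-08)/ln(0.6554) = -17.6635/-0.42251 = 41.806.
So 42 more iterations are needed.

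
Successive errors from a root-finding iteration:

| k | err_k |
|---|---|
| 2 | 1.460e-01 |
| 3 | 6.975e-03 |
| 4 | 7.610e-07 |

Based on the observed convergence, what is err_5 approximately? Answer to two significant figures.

First estimate the order: p ≈ ln(err_4/err_3) / ln(err_3/err_2) = ln(7.610e-07/6.975e-03)/ln(6.975e-03/1.460e-01) = ln(0.000109104)/ln(0.047774) ≈ 2.9998.
Then err_5 ≈ err_4·(err_4/err_3)^p = 7.610e-07·(0.000109104)^2.9998 = 7.610e-07·1.30111e-12 ≈ 9.901e-19.

9.9e-19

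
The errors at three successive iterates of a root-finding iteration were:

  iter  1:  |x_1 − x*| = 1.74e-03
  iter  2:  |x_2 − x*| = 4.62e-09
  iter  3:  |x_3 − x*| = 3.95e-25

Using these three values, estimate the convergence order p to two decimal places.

p ≈ ln(|x_3 − x*|/|x_2 − x*|) / ln(|x_2 − x*|/|x_1 − x*|)
  = ln(3.95e-25/4.62e-09) / ln(4.62e-09/1.74e-03)
  = ln(8.54978e-17) / ln(2.65517e-06)
  = -36.99804 / -12.83900 ≈ 2.88169

2.88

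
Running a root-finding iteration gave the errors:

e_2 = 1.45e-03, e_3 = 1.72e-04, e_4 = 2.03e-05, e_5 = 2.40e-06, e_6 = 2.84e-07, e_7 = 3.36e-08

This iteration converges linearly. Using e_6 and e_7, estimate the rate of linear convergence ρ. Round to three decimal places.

ρ ≈ e_7/e_6 = 3.36e-08/2.84e-07 = 0.11831

0.118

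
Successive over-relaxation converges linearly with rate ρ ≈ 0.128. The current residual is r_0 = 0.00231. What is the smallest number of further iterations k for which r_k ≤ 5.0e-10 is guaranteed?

After k steps, r_k ≈ 0.00231·0.128^k.
Need 0.128^k ≤ 5.0e-10/0.00231 = 2.1645e-07.
k ≥ ln(2.1645e-07)/ln(0.128) = -15.3459/-2.05573 = 7.465.
Smallest integer k = 8.

8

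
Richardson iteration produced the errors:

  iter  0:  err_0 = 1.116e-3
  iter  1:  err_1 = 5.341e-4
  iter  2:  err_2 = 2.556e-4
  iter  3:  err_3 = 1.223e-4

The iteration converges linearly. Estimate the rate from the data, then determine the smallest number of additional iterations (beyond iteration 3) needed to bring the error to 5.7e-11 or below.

Rate ρ ≈ err_3/err_2 = 1.223e-4/2.556e-4 = 0.4785.
After j more steps, err_{3+j} ≈ 1.223e-4·ρ^j; need ρ^j ≤ 5.7e-11/1.223e-4 = 4.66067e-07.
j ≥ ln(4.66067e-07)/ln(0.4785) = -14.5789/-0.73710 = 19.779.
So 20 more iterations are needed.

20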